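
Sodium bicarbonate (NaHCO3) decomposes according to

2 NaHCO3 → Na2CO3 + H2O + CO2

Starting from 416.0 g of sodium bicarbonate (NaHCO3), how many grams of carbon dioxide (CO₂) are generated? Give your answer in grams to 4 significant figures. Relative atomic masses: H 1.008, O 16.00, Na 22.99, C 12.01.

M(NaHCO3) = 22.99 + 1.008 + 12.01 + 3(16.00) = 84.008 g/mol.
M(CO2) = 12.01 + 2(16.00) = 44.01 g/mol.
n(NaHCO3) = 416.00 g / 84.008 g/mol = 4.9519 mol.
From the equation the NaHCO3:CO2 mole ratio is 2:1, so n(CO2) = 4.9519 × 1/2 = 2.4760 mol.
Mass of CO2 = 2.4760 mol × 44.01 g/mol = 108.97 g.

109.0 g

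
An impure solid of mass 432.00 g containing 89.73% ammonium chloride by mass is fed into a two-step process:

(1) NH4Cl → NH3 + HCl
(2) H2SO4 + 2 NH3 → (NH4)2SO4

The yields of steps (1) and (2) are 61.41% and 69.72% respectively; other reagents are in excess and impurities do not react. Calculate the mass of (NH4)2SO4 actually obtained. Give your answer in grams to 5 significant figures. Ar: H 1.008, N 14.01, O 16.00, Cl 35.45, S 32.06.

205.00 g

Pure NH4Cl = 432.00 × 0.8973 = 387.634 g.
M(NH4Cl) = 14.01 + 4(1.008) + 35.45 = 53.492 g/mol.
M((NH4)2SO4) = 2(14.01) + 8(1.008) + 32.06 + 4(16.00) = 132.144 g/mol.
n(NH4Cl) = 387.634 / 53.492 = 7.24657 mol.
Step 1 (NH4Cl:NH3 = 1:1): theoretical n(NH3) = 7.24657 mol; at 61.41% yield, n(NH3) = 4.45012 mol.
Step 2 (NH3:(NH4)2SO4 = 2:1): theoretical n((NH4)2SO4) = 2.22506 mol, so theoretical mass = 2.22506 × 132.144 = 294.028 g.
At 69.72% yield, actual mass of (NH4)2SO4 = 294.028 × 0.6972 = 204.997 g.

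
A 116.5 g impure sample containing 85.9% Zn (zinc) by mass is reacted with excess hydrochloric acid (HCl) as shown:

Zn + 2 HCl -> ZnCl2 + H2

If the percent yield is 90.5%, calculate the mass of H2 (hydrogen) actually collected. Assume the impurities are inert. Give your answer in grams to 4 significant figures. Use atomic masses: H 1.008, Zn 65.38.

Pure Zn available = 116.5 g × 0.859 = 100.07 g.
M(Zn) = 65.38 g/mol.
M(H2) = 2(1.008) = 2.016 g/mol.
n(Zn) = 100.07 g / 65.38 g/mol = 1.5306 mol.
From the equation the Zn:H2 mole ratio is 1:1, so n(H2) = 1.5306 × 1/1 = 1.5306 mol.
Mass of H2 = 1.5306 mol × 2.016 g/mol = 3.0858 g.
Actual mass collected = 3.0858 g × 0.905 = 2.7926 g.

2.793 g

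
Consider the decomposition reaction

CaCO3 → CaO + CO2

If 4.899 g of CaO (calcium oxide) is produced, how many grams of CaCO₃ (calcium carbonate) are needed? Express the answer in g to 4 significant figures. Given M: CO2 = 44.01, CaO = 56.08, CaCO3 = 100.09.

n(CaO) = 4.8990 g / 56.08 g/mol = 0.087357 mol.
From the equation the CaO:CaCO3 mole ratio is 1:1, so n(CaCO3) = 0.087357 × 1/1 = 0.087357 mol.
Mass of CaCO3 = 0.087357 mol × 100.09 g/mol = 8.7436 g.

8.744 g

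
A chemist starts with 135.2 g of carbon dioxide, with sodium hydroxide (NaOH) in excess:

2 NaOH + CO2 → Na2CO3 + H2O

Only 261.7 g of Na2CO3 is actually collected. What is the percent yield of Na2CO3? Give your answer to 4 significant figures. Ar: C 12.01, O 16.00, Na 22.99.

M(CO2) = 12.01 + 2(16.00) = 44.01 g/mol.
M(Na2CO3) = 2(22.99) + 12.01 + 3(16.00) = 105.99 g/mol.
n(CO2) = 135.20 g / 44.01 g/mol = 3.0720 mol.
From the equation the CO2:Na2CO3 mole ratio is 1:1, so n(Na2CO3) = 3.0720 × 1/1 = 3.0720 mol.
Mass of Na2CO3 = 3.0720 mol × 105.99 g/mol = 325.60 g.
This is the theoretical yield. Percent yield = 261.7 g / 325.60 g × 100% = 80.374%.

80.37 %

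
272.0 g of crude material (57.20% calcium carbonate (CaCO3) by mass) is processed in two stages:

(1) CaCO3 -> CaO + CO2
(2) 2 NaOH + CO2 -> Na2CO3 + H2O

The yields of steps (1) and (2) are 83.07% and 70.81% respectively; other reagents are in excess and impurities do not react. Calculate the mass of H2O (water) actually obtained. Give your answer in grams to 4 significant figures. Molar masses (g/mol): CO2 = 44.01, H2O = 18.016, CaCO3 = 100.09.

Pure CaCO3 = 272.0 × 0.5720 = 155.58 g.
n(CaCO3) = 155.58 / 100.09 = 1.5544 mol.
Step 1 (CaCO3:CO2 = 1:1): theoretical n(CO2) = 1.5544 mol; at 83.07% yield, n(CO2) = 1.2913 mol.
Step 2 (CO2:H2O = 1:1): theoretical n(H2O) = 1.2913 mol, so theoretical mass = 1.2913 × 18.016 = 23.264 g.
At 70.81% yield, actual mass of H2O = 23.264 × 0.7081 = 16.473 g.

16.47 g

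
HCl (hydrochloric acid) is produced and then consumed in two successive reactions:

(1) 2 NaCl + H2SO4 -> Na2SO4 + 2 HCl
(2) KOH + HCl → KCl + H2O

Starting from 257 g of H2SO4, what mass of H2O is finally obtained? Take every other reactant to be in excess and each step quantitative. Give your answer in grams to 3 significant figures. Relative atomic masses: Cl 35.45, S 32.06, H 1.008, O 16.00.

94.4 g

M(H2SO4) = 2(1.008) + 32.06 + 4(16.00) = 98.076 g/mol.
M(H2O) = 2(1.008) + 16.00 = 18.016 g/mol.
n(H2SO4) = 257.0 / 98.076 = 2.620 mol.
Step 1 gives a 1:2 ratio of H2SO4 to HCl, so n(HCl) = 5.241 mol.
In step 2 the HCl:H2O ratio is 1:1, so n(H2O) = 5.241 mol.
Mass of H2O = 5.241 × 18.016 = 94.42 g.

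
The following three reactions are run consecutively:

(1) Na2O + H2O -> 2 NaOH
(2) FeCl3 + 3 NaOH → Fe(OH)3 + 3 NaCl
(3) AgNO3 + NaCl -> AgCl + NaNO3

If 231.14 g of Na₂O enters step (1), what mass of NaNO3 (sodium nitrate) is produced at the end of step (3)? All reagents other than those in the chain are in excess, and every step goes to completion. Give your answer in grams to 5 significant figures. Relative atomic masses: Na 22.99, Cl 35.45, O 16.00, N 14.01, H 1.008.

633.98 g

M(Na2O) = 2(22.99) + 16.00 = 61.98 g/mol.
M(NaNO3) = 22.99 + 14.01 + 3(16.00) = 85.00 g/mol.
n(Na2O) = 231.14 / 61.98 = 3.72927 mol.
Reaction (1): Na2O→NaOH ratio 1:2 ⇒ n(NaOH) = 7.45854 mol.
Reaction (2): NaOH→NaCl ratio 3:3 ⇒ n(NaCl) = 7.45854 mol.
Reaction (3): NaCl→NaNO3 ratio 1:1 ⇒ n(NaNO3) = 7.45854 mol.
Mass of NaNO3 = 7.45854 × 85.00 = 633.975 g.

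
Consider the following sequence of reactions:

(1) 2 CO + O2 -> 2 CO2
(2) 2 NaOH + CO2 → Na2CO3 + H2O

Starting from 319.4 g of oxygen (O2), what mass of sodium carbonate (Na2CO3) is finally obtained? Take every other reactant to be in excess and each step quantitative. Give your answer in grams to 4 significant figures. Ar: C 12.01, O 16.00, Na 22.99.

2116 g

M(O2) = 2(16.00) = 32.00 g/mol.
M(Na2CO3) = 2(22.99) + 12.01 + 3(16.00) = 105.99 g/mol.
n(O2) = 319.40 / 32.00 = 9.9812 mol.
Step 1 gives a 1:2 ratio of O2 to CO2, so n(CO2) = 19.962 mol.
In step 2 the CO2:Na2CO3 ratio is 1:1, so n(Na2CO3) = 19.962 mol.
Mass of Na2CO3 = 19.962 × 105.99 = 2115.8 g.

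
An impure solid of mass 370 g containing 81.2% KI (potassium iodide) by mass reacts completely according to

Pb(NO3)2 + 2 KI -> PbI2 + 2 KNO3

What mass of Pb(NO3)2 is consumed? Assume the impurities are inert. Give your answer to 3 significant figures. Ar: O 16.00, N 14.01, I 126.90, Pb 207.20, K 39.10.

300 g

Mass of pure KI = 370 g × 0.812 = 300.4 g.
M(KI) = 39.10 + 126.90 = 166.00 g/mol.
M(Pb(NO3)2) = 207.20 + 2(14.01) + 6(16.00) = 331.22 g/mol.
n(KI) = 300.4 g / 166.00 g/mol = 1.810 mol.
From the equation the KI:Pb(NO3)2 mole ratio is 2:1, so n(Pb(NO3)2) = 1.810 × 1/2 = 0.9049 mol.
Mass of Pb(NO3)2 = 0.9049 mol × 331.22 g/mol = 299.7 g.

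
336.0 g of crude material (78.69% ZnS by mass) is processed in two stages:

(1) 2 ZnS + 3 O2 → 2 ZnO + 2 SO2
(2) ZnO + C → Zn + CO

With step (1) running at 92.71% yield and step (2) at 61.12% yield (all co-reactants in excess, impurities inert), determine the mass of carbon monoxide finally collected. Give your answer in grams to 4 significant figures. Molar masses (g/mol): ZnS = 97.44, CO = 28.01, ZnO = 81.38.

43.07 g

Pure ZnS = 336.0 × 0.7869 = 264.40 g.
n(ZnS) = 264.40 / 97.44 = 2.7134 mol.
Step 1 (ZnS:ZnO = 2:2): theoretical n(ZnO) = 2.7134 mol; at 92.71% yield, n(ZnO) = 2.5156 mol.
Step 2 (ZnO:CO = 1:1): theoretical n(CO) = 2.5156 mol, so theoretical mass = 2.5156 × 28.01 = 70.463 g.
At 61.12% yield, actual mass of CO = 70.463 × 0.6112 = 43.067 g.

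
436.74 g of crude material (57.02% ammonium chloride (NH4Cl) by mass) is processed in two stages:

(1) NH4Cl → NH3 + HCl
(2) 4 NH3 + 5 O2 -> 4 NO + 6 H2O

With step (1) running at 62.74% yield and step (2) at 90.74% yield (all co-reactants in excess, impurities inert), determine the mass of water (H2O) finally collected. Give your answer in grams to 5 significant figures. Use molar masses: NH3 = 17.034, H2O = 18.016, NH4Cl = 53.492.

71.623 g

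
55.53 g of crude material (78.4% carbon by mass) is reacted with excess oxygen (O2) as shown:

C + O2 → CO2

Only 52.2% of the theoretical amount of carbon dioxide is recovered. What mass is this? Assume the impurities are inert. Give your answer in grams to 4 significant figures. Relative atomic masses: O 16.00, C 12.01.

83.28 g

Pure C available = 55.53 g × 0.784 = 43.536 g.
M(C) = 12.01 g/mol.
M(CO2) = 12.01 + 2(16.00) = 44.01 g/mol.
n(C) = 43.536 g / 12.01 g/mol = 3.6249 mol.
From the equation the C:CO2 mole ratio is 1:1, so n(CO2) = 3.6249 × 1/1 = 3.6249 mol.
Mass of CO2 = 3.6249 mol × 44.01 g/mol = 159.53 g.
Actual mass collected = 159.53 g × 0.522 = 83.277 g.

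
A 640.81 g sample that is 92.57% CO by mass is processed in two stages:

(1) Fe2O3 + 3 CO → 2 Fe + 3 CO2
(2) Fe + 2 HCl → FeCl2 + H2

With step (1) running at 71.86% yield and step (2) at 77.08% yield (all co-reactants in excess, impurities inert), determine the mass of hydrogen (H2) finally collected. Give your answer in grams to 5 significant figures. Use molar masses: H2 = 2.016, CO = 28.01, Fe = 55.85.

Pure CO = 640.81 × 0.9257 = 593.198 g.
n(CO) = 593.198 / 28.01 = 21.1781 mol.
Step 1 (CO:Fe = 3:2): theoretical n(Fe) = 14.1187 mol; at 71.86% yield, n(Fe) = 10.1457 mol.
Step 2 (Fe:H2 = 1:1): theoretical n(H2) = 10.1457 mol, so theoretical mass = 10.1457 × 2.016 = 20.4537 g.
At 77.08% yield, actual mass of H2 = 20.4537 × 0.7708 = 15.7657 g.

15.766 g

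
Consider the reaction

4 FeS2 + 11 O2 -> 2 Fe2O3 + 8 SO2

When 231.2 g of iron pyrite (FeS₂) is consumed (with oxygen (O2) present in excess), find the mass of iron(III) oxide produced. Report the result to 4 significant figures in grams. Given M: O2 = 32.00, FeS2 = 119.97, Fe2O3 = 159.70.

n(FeS2) = 231.20 g / 119.97 g/mol = 1.9271 mol.
From the equation the FeS2:Fe2O3 mole ratio is 4:2, so n(Fe2O3) = 1.9271 × 2/4 = 0.96357 mol.
Mass of Fe2O3 = 0.96357 mol × 159.70 g/mol = 153.88 g.

153.9 g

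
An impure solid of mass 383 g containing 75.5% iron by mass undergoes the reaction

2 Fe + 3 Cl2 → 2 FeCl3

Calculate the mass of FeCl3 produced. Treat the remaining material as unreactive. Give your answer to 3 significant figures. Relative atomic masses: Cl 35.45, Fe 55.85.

Mass of pure Fe = 383 g × 0.755 = 289.2 g.
M(Fe) = 55.85 g/mol.
M(FeCl3) = 55.85 + 3(35.45) = 162.20 g/mol.
n(Fe) = 289.2 g / 55.85 g/mol = 5.178 mol.
From the equation the Fe:FeCl3 mole ratio is 2:2, so n(FeCl3) = 5.178 × 2/2 = 5.178 mol.
Mass of FeCl3 = 5.178 mol × 162.20 g/mol = 839.8 g.

840 g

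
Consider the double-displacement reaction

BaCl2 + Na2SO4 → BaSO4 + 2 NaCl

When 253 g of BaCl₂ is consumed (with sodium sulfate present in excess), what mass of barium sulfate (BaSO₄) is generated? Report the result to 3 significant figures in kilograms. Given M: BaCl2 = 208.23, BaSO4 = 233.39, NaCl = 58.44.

n(BaCl2) = 253.0 g / 208.23 g/mol = 1.215 mol.
From the equation the BaCl2:BaSO4 mole ratio is 1:1, so n(BaSO4) = 1.215 × 1/1 = 1.215 mol.
Mass of BaSO4 = 1.215 mol × 233.39 g/mol = 283.6 g.
Converting to kg: 283.6 g = 0.284 kg.

0.284 kg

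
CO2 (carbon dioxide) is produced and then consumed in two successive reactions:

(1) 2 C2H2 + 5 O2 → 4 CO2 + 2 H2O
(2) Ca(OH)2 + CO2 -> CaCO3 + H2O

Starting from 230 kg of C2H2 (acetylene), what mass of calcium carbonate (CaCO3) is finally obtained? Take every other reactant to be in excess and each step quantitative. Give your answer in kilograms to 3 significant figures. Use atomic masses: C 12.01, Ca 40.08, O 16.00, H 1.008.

M(C2H2) = 2(12.01) + 2(1.008) = 26.036 g/mol.
M(CaCO3) = 40.08 + 12.01 + 3(16.00) = 100.09 g/mol.
230 kg = 230000 g.
n(C2H2) = 230000 / 26.036 = 8834 mol.
Step 1 gives a 2:4 ratio of C2H2 to CO2, so n(CO2) = 17670 mol.
In step 2 the CO2:CaCO3 ratio is 1:1, so n(CaCO3) = 17670 mol.
Mass of CaCO3 = 17670 × 100.09 = 1.768 × 10^6 g = 1770 kg.

1770 kg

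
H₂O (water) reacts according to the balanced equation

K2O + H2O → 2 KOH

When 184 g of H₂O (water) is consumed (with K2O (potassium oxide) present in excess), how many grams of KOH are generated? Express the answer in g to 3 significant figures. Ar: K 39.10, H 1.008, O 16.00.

M(H2O) = 2(1.008) + 16.00 = 18.016 g/mol.
M(KOH) = 39.10 + 16.00 + 1.008 = 56.108 g/mol.
n(H2O) = 184.0 g / 18.016 g/mol = 10.21 mol.
From the equation the H2O:KOH mole ratio is 1:2, so n(KOH) = 10.21 × 2/1 = 20.43 mol.
Mass of KOH = 20.43 mol × 56.108 g/mol = 1146 g.

1150 g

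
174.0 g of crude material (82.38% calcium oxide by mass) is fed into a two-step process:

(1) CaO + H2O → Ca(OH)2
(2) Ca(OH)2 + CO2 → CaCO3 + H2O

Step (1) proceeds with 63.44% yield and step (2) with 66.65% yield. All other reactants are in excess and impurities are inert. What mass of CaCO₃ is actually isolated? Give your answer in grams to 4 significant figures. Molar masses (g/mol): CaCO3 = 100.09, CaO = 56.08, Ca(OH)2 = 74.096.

Pure CaO = 174.0 × 0.8238 = 143.34 g.
n(CaO) = 143.34 / 56.08 = 2.5560 mol.
Step 1 (CaO:Ca(OH)2 = 1:1): theoretical n(Ca(OH)2) = 2.5560 mol; at 63.44% yield, n(Ca(OH)2) = 1.6215 mol.
Step 2 (Ca(OH)2:CaCO3 = 1:1): theoretical n(CaCO3) = 1.6215 mol, so theoretical mass = 1.6215 × 100.09 = 162.30 g.
At 66.65% yield, actual mass of CaCO3 = 162.30 × 0.6665 = 108.17 g.

108.2 g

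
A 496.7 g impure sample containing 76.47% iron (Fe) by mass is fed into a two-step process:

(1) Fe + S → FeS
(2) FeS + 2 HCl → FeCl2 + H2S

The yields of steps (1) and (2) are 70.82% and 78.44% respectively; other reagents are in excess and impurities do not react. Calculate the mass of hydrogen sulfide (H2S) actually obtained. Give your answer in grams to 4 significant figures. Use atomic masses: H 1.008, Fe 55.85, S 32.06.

128.7 g

Pure Fe = 496.7 × 0.7647 = 379.83 g.
M(Fe) = 55.85 g/mol.
M(H2S) = 2(1.008) + 32.06 = 34.076 g/mol.
n(Fe) = 379.83 / 55.85 = 6.8008 mol.
Step 1 (Fe:FeS = 1:1): theoretical n(FeS) = 6.8008 mol; at 70.82% yield, n(FeS) = 4.8163 mol.
Step 2 (FeS:H2S = 1:1): theoretical n(H2S) = 4.8163 mol, so theoretical mass = 4.8163 × 34.076 = 164.12 g.
At 78.44% yield, actual mass of H2S = 164.12 × 0.7844 = 128.74 g.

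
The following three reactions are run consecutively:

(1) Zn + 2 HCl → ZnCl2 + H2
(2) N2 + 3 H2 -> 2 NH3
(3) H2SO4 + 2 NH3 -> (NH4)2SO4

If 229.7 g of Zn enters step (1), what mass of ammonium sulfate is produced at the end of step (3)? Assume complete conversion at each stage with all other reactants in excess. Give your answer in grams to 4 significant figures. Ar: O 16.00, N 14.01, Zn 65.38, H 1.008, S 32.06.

154.8 g

M(Zn) = 65.38 g/mol.
M((NH4)2SO4) = 2(14.01) + 8(1.008) + 32.06 + 4(16.00) = 132.144 g/mol.
n(Zn) = 229.7 / 65.38 = 3.5133 mol.
Reaction (1): Zn→H2 ratio 1:1 ⇒ n(H2) = 3.5133 mol.
Reaction (2): H2→NH3 ratio 3:2 ⇒ n(NH3) = 2.3422 mol.
Reaction (3): NH3→(NH4)2SO4 ratio 2:1 ⇒ n((NH4)2SO4) = 1.1711 mol.
Mass of (NH4)2SO4 = 1.1711 × 132.144 = 154.75 g.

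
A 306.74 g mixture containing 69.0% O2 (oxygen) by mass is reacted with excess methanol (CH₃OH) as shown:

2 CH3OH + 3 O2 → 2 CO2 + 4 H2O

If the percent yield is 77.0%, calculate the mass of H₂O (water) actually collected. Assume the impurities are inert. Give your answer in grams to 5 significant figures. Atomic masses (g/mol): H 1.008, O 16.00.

122.34 g

Pure O2 available = 306.74 g × 0.690 = 211.651 g.
M(O2) = 2(16.00) = 32.00 g/mol.
M(H2O) = 2(1.008) + 16.00 = 18.016 g/mol.
n(O2) = 211.651 g / 32.00 g/mol = 6.61408 mol.
From the equation the O2:H2O mole ratio is 3:4, so n(H2O) = 6.61408 × 4/3 = 8.81878 mol.
Mass of H2O = 8.81878 mol × 18.016 g/mol = 158.879 g.
Actual mass collected = 158.879 g × 0.770 = 122.337 g.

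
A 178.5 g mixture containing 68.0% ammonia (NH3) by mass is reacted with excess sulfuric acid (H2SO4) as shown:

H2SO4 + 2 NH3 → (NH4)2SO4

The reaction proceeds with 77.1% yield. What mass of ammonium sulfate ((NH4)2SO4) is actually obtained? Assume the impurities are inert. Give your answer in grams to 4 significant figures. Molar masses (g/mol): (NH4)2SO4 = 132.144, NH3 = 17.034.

Pure NH3 available = 178.5 g × 0.680 = 121.38 g.
n(NH3) = 121.38 g / 17.034 g/mol = 7.1257 mol.
From the equation the NH3:(NH4)2SO4 mole ratio is 2:1, so n((NH4)2SO4) = 7.1257 × 1/2 = 3.5629 mol.
Mass of (NH4)2SO4 = 3.5629 mol × 132.144 g/mol = 470.81 g.
Actual mass collected = 470.81 g × 0.771 = 363.00 g.

363.0 g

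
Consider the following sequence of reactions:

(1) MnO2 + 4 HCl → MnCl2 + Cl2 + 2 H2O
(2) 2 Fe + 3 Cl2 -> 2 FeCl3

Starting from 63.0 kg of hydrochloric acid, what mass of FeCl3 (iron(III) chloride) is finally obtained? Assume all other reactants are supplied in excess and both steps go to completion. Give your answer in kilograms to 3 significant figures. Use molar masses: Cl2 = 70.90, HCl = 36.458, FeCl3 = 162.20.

46.7 kg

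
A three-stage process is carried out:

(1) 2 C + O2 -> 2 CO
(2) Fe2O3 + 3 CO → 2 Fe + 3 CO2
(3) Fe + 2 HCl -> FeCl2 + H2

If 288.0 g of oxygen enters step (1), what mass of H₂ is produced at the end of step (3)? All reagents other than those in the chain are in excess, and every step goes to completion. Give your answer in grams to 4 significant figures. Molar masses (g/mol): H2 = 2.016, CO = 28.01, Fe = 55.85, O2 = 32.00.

n(O2) = 288.0 / 32.00 = 9.0000 mol.
Reaction (1): O2→CO ratio 1:2 ⇒ n(CO) = 18.000 mol.
Reaction (2): CO→Fe ratio 3:2 ⇒ n(Fe) = 12.000 mol.
Reaction (3): Fe→H2 ratio 1:1 ⇒ n(H2) = 12.000 mol.
Mass of H2 = 12.000 × 2.016 = 24.192 g.

24.19 g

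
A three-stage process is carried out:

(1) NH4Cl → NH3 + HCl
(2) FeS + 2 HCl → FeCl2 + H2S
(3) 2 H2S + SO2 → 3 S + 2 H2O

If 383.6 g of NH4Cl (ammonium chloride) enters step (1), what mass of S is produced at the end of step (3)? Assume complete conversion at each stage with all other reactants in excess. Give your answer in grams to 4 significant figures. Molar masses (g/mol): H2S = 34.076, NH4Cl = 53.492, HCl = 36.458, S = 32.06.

172.4 g

n(NH4Cl) = 383.6 / 53.492 = 7.1712 mol.
Reaction (1): NH4Cl→HCl ratio 1:1 ⇒ n(HCl) = 7.1712 mol.
Reaction (2): HCl→H2S ratio 2:1 ⇒ n(H2S) = 3.5856 mol.
Reaction (3): H2S→S ratio 2:3 ⇒ n(S) = 5.3784 mol.
Mass of S = 5.3784 × 32.06 = 172.43 g.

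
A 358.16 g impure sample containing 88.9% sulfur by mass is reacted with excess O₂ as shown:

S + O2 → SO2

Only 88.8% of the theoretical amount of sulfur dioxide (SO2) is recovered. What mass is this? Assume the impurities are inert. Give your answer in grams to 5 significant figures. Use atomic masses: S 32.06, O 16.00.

564.96 g

Pure S available = 358.16 g × 0.889 = 318.404 g.
M(S) = 32.06 g/mol.
M(SO2) = 32.06 + 2(16.00) = 64.06 g/mol.
n(S) = 318.404 g / 32.06 g/mol = 9.93151 mol.
From the equation the S:SO2 mole ratio is 1:1, so n(SO2) = 9.93151 × 1/1 = 9.93151 mol.
Mass of SO2 = 9.93151 mol × 64.06 g/mol = 636.213 g.
Actual mass collected = 636.213 g × 0.888 = 564.957 g.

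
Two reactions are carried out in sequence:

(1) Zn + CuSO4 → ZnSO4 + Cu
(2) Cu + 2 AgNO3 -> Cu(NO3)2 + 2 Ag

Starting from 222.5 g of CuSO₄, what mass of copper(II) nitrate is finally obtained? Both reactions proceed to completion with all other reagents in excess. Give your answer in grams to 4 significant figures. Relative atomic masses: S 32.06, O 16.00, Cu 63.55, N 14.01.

261.5 g

M(CuSO4) = 63.55 + 32.06 + 4(16.00) = 159.61 g/mol.
M(Cu(NO3)2) = 63.55 + 2(14.01) + 6(16.00) = 187.57 g/mol.
n(CuSO4) = 222.50 / 159.61 = 1.3940 mol.
Step 1 gives a 1:1 ratio of CuSO4 to Cu, so n(Cu) = 1.3940 mol.
In step 2 the Cu:Cu(NO3)2 ratio is 1:1, so n(Cu(NO3)2) = 1.3940 mol.
Mass of Cu(NO3)2 = 1.3940 × 187.57 = 261.48 g.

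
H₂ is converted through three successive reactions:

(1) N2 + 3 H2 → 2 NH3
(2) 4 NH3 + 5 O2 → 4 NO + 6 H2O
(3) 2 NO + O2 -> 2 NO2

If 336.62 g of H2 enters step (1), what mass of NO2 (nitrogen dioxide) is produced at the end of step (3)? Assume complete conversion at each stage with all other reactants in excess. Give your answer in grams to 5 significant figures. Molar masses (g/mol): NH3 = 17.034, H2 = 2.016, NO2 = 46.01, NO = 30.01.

5121.7 g

n(H2) = 336.62 / 2.016 = 166.974 mol.
Reaction (1): H2→NH3 ratio 3:2 ⇒ n(NH3) = 111.316 mol.
Reaction (2): NH3→NO ratio 4:4 ⇒ n(NO) = 111.316 mol.
Reaction (3): NO→NO2 ratio 2:2 ⇒ n(NO2) = 111.316 mol.
Mass of NO2 = 111.316 × 46.01 = 5121.66 g.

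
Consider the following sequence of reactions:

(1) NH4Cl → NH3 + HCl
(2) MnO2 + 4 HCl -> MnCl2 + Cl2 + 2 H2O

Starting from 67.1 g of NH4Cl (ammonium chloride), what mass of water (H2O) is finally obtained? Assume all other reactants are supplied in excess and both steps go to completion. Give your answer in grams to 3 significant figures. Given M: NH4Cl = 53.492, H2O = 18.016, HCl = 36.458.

11.3 g

n(NH4Cl) = 67.10 / 53.492 = 1.254 mol.
Step 1 gives a 1:1 ratio of NH4Cl to HCl, so n(HCl) = 1.254 mol.
In step 2 the HCl:H2O ratio is 4:2, so n(H2O) = 0.6272 mol.
Mass of H2O = 0.6272 × 18.016 = 11.30 g.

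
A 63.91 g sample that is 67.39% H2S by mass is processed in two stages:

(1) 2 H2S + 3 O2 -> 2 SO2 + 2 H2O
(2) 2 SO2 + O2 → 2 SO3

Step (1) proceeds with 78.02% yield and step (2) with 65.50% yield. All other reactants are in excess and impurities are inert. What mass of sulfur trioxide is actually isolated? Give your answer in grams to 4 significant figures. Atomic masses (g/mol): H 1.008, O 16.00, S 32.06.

51.71 g

Pure H2S = 63.91 × 0.6739 = 43.069 g.
M(H2S) = 2(1.008) + 32.06 = 34.076 g/mol.
M(SO3) = 32.06 + 3(16.00) = 80.06 g/mol.
n(H2S) = 43.069 / 34.076 = 1.2639 mol.
Step 1 (H2S:SO2 = 2:2): theoretical n(SO2) = 1.2639 mol; at 78.02% yield, n(SO2) = 0.98610 mol.
Step 2 (SO2:SO3 = 2:2): theoretical n(SO3) = 0.98610 mol, so theoretical mass = 0.98610 × 80.06 = 78.947 g.
At 65.50% yield, actual mass of SO3 = 78.947 × 0.6550 = 51.710 g.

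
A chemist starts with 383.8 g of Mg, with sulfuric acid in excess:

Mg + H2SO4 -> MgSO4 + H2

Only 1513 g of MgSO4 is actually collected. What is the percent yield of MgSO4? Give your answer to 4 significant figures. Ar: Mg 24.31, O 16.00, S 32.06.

M(Mg) = 24.31 g/mol.
M(MgSO4) = 24.31 + 32.06 + 4(16.00) = 120.37 g/mol.
n(Mg) = 383.80 g / 24.31 g/mol = 15.788 mol.
From the equation the Mg:MgSO4 mole ratio is 1:1, so n(MgSO4) = 15.788 × 1/1 = 15.788 mol.
Mass of MgSO4 = 15.788 mol × 120.37 g/mol = 1900.4 g.
This is the theoretical yield. Percent yield = 1513 g / 1900.4 g × 100% = 79.616%.

79.62 %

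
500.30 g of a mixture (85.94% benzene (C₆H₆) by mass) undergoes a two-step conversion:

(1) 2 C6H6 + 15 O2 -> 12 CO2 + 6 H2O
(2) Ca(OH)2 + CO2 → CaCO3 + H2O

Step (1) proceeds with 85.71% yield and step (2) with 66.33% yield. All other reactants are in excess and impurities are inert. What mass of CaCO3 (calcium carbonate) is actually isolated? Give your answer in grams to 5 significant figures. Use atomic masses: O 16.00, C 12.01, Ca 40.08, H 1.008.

1879.4 g

Pure C6H6 = 500.30 × 0.8594 = 429.958 g.
M(C6H6) = 6(12.01) + 6(1.008) = 78.108 g/mol.
M(CaCO3) = 40.08 + 12.01 + 3(16.00) = 100.09 g/mol.
n(C6H6) = 429.958 / 78.108 = 5.50466 mol.
Step 1 (C6H6:CO2 = 2:12): theoretical n(CO2) = 33.0279 mol; at 85.71% yield, n(CO2) = 28.3083 mol.
Step 2 (CO2:CaCO3 = 1:1): theoretical n(CaCO3) = 28.3083 mol, so theoretical mass = 28.3083 × 100.09 = 2833.37 g.
At 66.33% yield, actual mass of CaCO3 = 2833.37 × 0.6633 = 1879.38 g.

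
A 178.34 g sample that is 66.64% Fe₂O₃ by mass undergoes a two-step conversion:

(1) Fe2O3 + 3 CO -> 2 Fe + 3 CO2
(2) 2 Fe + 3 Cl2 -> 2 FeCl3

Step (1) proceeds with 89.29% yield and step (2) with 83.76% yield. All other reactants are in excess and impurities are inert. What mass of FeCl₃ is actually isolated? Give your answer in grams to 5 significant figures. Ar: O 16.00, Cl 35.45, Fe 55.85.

180.55 g

Pure Fe2O3 = 178.34 × 0.6664 = 118.846 g.
M(Fe2O3) = 2(55.85) + 3(16.00) = 159.70 g/mol.
M(FeCl3) = 55.85 + 3(35.45) = 162.20 g/mol.
n(Fe2O3) = 118.846 / 159.70 = 0.744181 mol.
Step 1 (Fe2O3:Fe = 1:2): theoretical n(Fe) = 1.48836 mol; at 89.29% yield, n(Fe) = 1.32896 mol.
Step 2 (Fe:FeCl3 = 2:2): theoretical n(FeCl3) = 1.32896 mol, so theoretical mass = 1.32896 × 162.20 = 215.557 g.
At 83.76% yield, actual mass of FeCl3 = 215.557 × 0.8376 = 180.551 g.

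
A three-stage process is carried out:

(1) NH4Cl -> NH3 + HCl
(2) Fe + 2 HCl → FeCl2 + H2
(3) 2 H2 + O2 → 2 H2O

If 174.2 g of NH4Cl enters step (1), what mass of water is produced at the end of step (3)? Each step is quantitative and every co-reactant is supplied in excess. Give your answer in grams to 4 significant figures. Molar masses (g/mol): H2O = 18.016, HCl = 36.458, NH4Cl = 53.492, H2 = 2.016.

n(NH4Cl) = 174.2 / 53.492 = 3.2566 mol.
Reaction (1): NH4Cl→HCl ratio 1:1 ⇒ n(HCl) = 3.2566 mol.
Reaction (2): HCl→H2 ratio 2:1 ⇒ n(H2) = 1.6283 mol.
Reaction (3): H2→H2O ratio 2:2 ⇒ n(H2O) = 1.6283 mol.
Mass of H2O = 1.6283 × 18.016 = 29.335 g.

29.34 g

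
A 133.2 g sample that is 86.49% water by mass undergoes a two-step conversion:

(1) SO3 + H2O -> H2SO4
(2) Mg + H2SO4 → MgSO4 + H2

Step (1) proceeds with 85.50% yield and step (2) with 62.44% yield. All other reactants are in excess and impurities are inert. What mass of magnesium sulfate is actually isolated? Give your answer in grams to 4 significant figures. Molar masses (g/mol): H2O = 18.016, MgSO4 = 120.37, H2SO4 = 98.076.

410.9 g

Pure H2O = 133.2 × 0.8649 = 115.20 g.
n(H2O) = 115.20 / 18.016 = 6.3946 mol.
Step 1 (H2O:H2SO4 = 1:1): theoretical n(H2SO4) = 6.3946 mol; at 85.50% yield, n(H2SO4) = 5.4674 mol.
Step 2 (H2SO4:MgSO4 = 1:1): theoretical n(MgSO4) = 5.4674 mol, so theoretical mass = 5.4674 × 120.37 = 658.11 g.
At 62.44% yield, actual mass of MgSO4 = 658.11 × 0.6244 = 410.92 g.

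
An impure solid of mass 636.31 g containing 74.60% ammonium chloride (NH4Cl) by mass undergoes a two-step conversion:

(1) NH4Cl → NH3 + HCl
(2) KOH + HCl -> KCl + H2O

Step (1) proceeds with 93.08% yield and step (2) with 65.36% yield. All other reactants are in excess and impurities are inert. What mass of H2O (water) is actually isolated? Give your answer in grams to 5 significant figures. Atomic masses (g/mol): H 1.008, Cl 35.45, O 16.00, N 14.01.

Pure NH4Cl = 636.31 × 0.7460 = 474.687 g.
M(NH4Cl) = 14.01 + 4(1.008) + 35.45 = 53.492 g/mol.
M(H2O) = 2(1.008) + 16.00 = 18.016 g/mol.
n(NH4Cl) = 474.687 / 53.492 = 8.87399 mol.
Step 1 (NH4Cl:HCl = 1:1): theoretical n(HCl) = 8.87399 mol; at 93.08% yield, n(HCl) = 8.25991 mol.
Step 2 (HCl:H2O = 1:1): theoretical n(H2O) = 8.25991 mol, so theoretical mass = 8.25991 × 18.016 = 148.810 g.
At 65.36% yield, actual mass of H2O = 148.810 × 0.6536 = 97.2625 g.

97.263 g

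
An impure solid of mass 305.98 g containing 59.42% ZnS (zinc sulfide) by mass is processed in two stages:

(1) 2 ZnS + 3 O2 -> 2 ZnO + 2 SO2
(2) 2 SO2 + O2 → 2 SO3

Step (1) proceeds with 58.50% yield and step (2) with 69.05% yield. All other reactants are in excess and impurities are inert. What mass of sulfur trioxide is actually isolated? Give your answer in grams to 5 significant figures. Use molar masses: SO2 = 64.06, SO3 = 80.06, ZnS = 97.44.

60.343 g

Pure ZnS = 305.98 × 0.5942 = 181.813 g.
n(ZnS) = 181.813 / 97.44 = 1.86590 mol.
Step 1 (ZnS:SO2 = 2:2): theoretical n(SO2) = 1.86590 mol; at 58.50% yield, n(SO2) = 1.09155 mol.
Step 2 (SO2:SO3 = 2:2): theoretical n(SO3) = 1.09155 mol, so theoretical mass = 1.09155 × 80.06 = 87.3896 g.
At 69.05% yield, actual mass of SO3 = 87.3896 × 0.6905 = 60.3425 g.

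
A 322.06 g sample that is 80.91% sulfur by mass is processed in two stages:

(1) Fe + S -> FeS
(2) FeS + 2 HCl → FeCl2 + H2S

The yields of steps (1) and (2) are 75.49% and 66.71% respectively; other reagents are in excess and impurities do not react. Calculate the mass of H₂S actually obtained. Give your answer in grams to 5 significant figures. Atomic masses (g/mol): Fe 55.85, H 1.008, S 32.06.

Pure S = 322.06 × 0.8091 = 260.579 g.
M(S) = 32.06 g/mol.
M(H2S) = 2(1.008) + 32.06 = 34.076 g/mol.
n(S) = 260.579 / 32.06 = 8.12785 mol.
Step 1 (S:FeS = 1:1): theoretical n(FeS) = 8.12785 mol; at 75.49% yield, n(FeS) = 6.13571 mol.
Step 2 (FeS:H2S = 1:1): theoretical n(H2S) = 6.13571 mol, so theoretical mass = 6.13571 × 34.076 = 209.080 g.
At 66.71% yield, actual mass of H2S = 209.080 × 0.6671 = 139.478 g.

139.48 g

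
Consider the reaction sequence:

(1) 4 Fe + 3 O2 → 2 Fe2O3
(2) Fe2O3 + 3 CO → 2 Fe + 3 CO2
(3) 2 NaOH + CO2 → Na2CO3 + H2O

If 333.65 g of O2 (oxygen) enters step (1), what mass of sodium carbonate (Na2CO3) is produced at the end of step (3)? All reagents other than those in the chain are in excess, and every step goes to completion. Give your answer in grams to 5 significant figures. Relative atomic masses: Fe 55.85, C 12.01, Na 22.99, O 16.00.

2210.2 g

M(O2) = 2(16.00) = 32.00 g/mol.
M(Na2CO3) = 2(22.99) + 12.01 + 3(16.00) = 105.99 g/mol.
n(O2) = 333.65 / 32.00 = 10.4266 mol.
Reaction (1): O2→Fe2O3 ratio 3:2 ⇒ n(Fe2O3) = 6.95104 mol.
Reaction (2): Fe2O3→CO2 ratio 1:3 ⇒ n(CO2) = 20.8531 mol.
Reaction (3): CO2→Na2CO3 ratio 1:1 ⇒ n(Na2CO3) = 20.8531 mol.
Mass of Na2CO3 = 20.8531 × 105.99 = 2210.22 g.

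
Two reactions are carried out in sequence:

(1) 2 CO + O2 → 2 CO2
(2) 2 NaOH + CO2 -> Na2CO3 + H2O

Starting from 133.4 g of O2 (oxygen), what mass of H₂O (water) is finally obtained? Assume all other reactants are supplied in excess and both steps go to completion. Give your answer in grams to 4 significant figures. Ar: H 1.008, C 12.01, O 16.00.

150.2 g

M(O2) = 2(16.00) = 32.00 g/mol.
M(H2O) = 2(1.008) + 16.00 = 18.016 g/mol.
n(O2) = 133.40 / 32.00 = 4.1688 mol.
Step 1 gives a 1:2 ratio of O2 to CO2, so n(CO2) = 8.3375 mol.
In step 2 the CO2:H2O ratio is 1:1, so n(H2O) = 8.3375 mol.
Mass of H2O = 8.3375 × 18.016 = 150.21 g.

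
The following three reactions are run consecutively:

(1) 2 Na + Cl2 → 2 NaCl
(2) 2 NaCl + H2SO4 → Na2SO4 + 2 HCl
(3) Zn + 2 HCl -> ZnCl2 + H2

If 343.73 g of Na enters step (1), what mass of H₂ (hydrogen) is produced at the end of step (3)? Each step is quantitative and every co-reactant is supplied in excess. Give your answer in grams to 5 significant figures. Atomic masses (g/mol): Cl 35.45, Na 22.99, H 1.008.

15.071 g

M(Na) = 22.99 g/mol.
M(H2) = 2(1.008) = 2.016 g/mol.
n(Na) = 343.73 / 22.99 = 14.9513 mol.
Reaction (1): Na→NaCl ratio 2:2 ⇒ n(NaCl) = 14.9513 mol.
Reaction (2): NaCl→HCl ratio 2:2 ⇒ n(HCl) = 14.9513 mol.
Reaction (3): HCl→H2 ratio 2:1 ⇒ n(H2) = 7.47564 mol.
Mass of H2 = 7.47564 × 2.016 = 15.0709 g.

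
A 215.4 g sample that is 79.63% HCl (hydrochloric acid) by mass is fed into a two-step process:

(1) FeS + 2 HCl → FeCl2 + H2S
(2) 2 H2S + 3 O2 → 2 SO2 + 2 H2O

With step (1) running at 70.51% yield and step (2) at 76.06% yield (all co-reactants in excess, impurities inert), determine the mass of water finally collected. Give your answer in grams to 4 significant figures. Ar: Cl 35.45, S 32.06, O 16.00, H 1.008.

22.73 g

Pure HCl = 215.4 × 0.7963 = 171.52 g.
M(HCl) = 1.008 + 35.45 = 36.458 g/mol.
M(H2O) = 2(1.008) + 16.00 = 18.016 g/mol.
n(HCl) = 171.52 / 36.458 = 4.7047 mol.
Step 1 (HCl:H2S = 2:1): theoretical n(H2S) = 2.3523 mol; at 70.51% yield, n(H2S) = 1.6586 mol.
Step 2 (H2S:H2O = 2:2): theoretical n(H2O) = 1.6586 mol, so theoretical mass = 1.6586 × 18.016 = 29.882 g.
At 76.06% yield, actual mass of H2O = 29.882 × 0.7606 = 22.728 g.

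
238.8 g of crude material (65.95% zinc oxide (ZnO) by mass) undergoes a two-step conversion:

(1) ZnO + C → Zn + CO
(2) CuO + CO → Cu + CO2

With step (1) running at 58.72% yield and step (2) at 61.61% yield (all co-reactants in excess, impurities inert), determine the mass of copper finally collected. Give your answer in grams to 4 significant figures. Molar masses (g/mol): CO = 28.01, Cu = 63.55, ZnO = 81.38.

Pure ZnO = 238.8 × 0.6595 = 157.49 g.
n(ZnO) = 157.49 / 81.38 = 1.9352 mol.
Step 1 (ZnO:CO = 1:1): theoretical n(CO) = 1.9352 mol; at 58.72% yield, n(CO) = 1.1364 mol.
Step 2 (CO:Cu = 1:1): theoretical n(Cu) = 1.1364 mol, so theoretical mass = 1.1364 × 63.55 = 72.216 g.
At 61.61% yield, actual mass of Cu = 72.216 × 0.6161 = 44.492 g.

44.49 g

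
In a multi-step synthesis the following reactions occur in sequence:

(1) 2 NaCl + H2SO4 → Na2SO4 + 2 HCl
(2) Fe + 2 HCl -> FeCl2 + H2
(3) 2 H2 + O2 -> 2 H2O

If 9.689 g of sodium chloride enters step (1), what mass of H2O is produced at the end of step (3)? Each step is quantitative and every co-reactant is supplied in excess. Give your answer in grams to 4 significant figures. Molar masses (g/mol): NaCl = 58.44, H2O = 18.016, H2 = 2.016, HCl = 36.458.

1.493 g

n(NaCl) = 9.689 / 58.44 = 0.16579 mol.
Reaction (1): NaCl→HCl ratio 2:2 ⇒ n(HCl) = 0.16579 mol.
Reaction (2): HCl→H2 ratio 2:1 ⇒ n(H2) = 0.082897 mol.
Reaction (3): H2→H2O ratio 2:2 ⇒ n(H2O) = 0.082897 mol.
Mass of H2O = 0.082897 × 18.016 = 1.4935 g.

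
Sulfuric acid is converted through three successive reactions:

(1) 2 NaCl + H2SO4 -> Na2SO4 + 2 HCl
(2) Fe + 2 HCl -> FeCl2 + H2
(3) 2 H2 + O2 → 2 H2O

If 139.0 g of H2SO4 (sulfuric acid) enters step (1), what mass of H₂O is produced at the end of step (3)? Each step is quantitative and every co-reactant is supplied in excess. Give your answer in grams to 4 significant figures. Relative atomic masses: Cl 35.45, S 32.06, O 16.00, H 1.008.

M(H2SO4) = 2(1.008) + 32.06 + 4(16.00) = 98.076 g/mol.
M(H2O) = 2(1.008) + 16.00 = 18.016 g/mol.
n(H2SO4) = 139.0 / 98.076 = 1.4173 mol.
Reaction (1): H2SO4→HCl ratio 1:2 ⇒ n(HCl) = 2.8345 mol.
Reaction (2): HCl→H2 ratio 2:1 ⇒ n(H2) = 1.4173 mol.
Reaction (3): H2→H2O ratio 2:2 ⇒ n(H2O) = 1.4173 mol.
Mass of H2O = 1.4173 × 18.016 = 25.534 g.

25.53 g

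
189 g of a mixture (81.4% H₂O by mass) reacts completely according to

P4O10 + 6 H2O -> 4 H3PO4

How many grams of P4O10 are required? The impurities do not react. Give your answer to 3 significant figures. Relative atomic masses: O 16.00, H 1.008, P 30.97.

Mass of pure H2O = 189 g × 0.814 = 153.8 g.
M(H2O) = 2(1.008) + 16.00 = 18.016 g/mol.
M(P4O10) = 4(30.97) + 10(16.00) = 283.88 g/mol.
n(H2O) = 153.8 g / 18.016 g/mol = 8.539 mol.
From the equation the H2O:P4O10 mole ratio is 6:1, so n(P4O10) = 8.539 × 1/6 = 1.423 mol.
Mass of P4O10 = 1.423 mol × 283.88 g/mol = 404.0 g.

404 g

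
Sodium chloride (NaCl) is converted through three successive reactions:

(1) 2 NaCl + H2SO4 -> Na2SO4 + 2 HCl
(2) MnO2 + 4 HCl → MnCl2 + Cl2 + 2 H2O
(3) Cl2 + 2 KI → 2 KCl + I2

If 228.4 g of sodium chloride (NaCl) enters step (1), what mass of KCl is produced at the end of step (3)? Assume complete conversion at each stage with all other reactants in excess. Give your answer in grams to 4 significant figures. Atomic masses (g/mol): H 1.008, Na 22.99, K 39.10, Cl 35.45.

145.7 g

M(NaCl) = 22.99 + 35.45 = 58.44 g/mol.
M(KCl) = 39.10 + 35.45 = 74.55 g/mol.
n(NaCl) = 228.4 / 58.44 = 3.9083 mol.
Reaction (1): NaCl→HCl ratio 2:2 ⇒ n(HCl) = 3.9083 mol.
Reaction (2): HCl→Cl2 ratio 4:1 ⇒ n(Cl2) = 0.97707 mol.
Reaction (3): Cl2→KCl ratio 1:2 ⇒ n(KCl) = 1.9541 mol.
Mass of KCl = 1.9541 × 74.55 = 145.68 g.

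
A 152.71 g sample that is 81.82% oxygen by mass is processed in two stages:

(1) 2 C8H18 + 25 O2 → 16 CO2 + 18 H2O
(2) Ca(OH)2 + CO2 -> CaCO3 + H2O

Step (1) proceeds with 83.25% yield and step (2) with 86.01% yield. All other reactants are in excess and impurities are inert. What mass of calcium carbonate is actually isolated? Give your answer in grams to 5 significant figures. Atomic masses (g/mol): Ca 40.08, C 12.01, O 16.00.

Pure O2 = 152.71 × 0.8182 = 124.947 g.
M(O2) = 2(16.00) = 32.00 g/mol.
M(CaCO3) = 40.08 + 12.01 + 3(16.00) = 100.09 g/mol.
n(O2) = 124.947 / 32.00 = 3.90460 mol.
Step 1 (O2:CO2 = 25:16): theoretical n(CO2) = 2.49895 mol; at 83.25% yield, n(CO2) = 2.08037 mol.
Step 2 (CO2:CaCO3 = 1:1): theoretical n(CaCO3) = 2.08037 mol, so theoretical mass = 2.08037 × 100.09 = 208.225 g.
At 86.01% yield, actual mass of CaCO3 = 208.225 × 0.8601 = 179.094 g.

179.09 g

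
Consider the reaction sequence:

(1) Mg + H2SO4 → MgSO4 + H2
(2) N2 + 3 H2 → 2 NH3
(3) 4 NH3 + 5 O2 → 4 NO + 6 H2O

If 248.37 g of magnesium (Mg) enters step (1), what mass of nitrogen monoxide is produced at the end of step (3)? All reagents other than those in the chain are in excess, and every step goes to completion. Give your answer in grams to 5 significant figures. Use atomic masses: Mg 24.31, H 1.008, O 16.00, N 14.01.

M(Mg) = 24.31 g/mol.
M(NO) = 14.01 + 16.00 = 30.01 g/mol.
n(Mg) = 248.37 / 24.31 = 10.2168 mol.
Reaction (1): Mg→H2 ratio 1:1 ⇒ n(H2) = 10.2168 mol.
Reaction (2): H2→NH3 ratio 3:2 ⇒ n(NH3) = 6.81119 mol.
Reaction (3): NH3→NO ratio 4:4 ⇒ n(NO) = 6.81119 mol.
Mass of NO = 6.81119 × 30.01 = 204.404 g.

204.40 g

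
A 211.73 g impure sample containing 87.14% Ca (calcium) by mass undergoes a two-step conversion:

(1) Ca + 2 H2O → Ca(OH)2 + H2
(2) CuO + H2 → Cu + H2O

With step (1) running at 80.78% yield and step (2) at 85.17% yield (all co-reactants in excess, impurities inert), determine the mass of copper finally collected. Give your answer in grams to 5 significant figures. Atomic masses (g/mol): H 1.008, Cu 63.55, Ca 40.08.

201.27 g

Pure Ca = 211.73 × 0.8714 = 184.502 g.
M(Ca) = 40.08 g/mol.
M(Cu) = 63.55 g/mol.
n(Ca) = 184.502 / 40.08 = 4.60333 mol.
Step 1 (Ca:H2 = 1:1): theoretical n(H2) = 4.60333 mol; at 80.78% yield, n(H2) = 3.71857 mol.
Step 2 (H2:Cu = 1:1): theoretical n(Cu) = 3.71857 mol, so theoretical mass = 3.71857 × 63.55 = 236.315 g.
At 85.17% yield, actual mass of Cu = 236.315 × 0.8517 = 201.270 g.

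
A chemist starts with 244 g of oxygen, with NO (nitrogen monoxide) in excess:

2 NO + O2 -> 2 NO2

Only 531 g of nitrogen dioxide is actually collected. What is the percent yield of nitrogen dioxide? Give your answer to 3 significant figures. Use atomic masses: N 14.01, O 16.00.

75.7 %

M(O2) = 2(16.00) = 32.00 g/mol.
M(NO2) = 14.01 + 2(16.00) = 46.01 g/mol.
n(O2) = 244.0 g / 32.00 g/mol = 7.625 mol.
From the equation the O2:NO2 mole ratio is 1:2, so n(NO2) = 7.625 × 2/1 = 15.25 mol.
Mass of NO2 = 15.25 mol × 46.01 g/mol = 701.7 g.
This is the theoretical yield. Percent yield = 531 g / 701.7 g × 100% = 75.68%.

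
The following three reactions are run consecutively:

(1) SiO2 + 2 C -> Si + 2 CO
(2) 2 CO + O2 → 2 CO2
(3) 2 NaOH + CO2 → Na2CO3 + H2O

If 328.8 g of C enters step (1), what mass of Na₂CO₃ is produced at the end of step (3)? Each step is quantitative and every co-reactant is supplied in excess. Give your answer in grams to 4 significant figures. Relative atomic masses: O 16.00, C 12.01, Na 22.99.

M(C) = 12.01 g/mol.
M(Na2CO3) = 2(22.99) + 12.01 + 3(16.00) = 105.99 g/mol.
n(C) = 328.8 / 12.01 = 27.377 mol.
Reaction (1): C→CO ratio 2:2 ⇒ n(CO) = 27.377 mol.
Reaction (2): CO→CO2 ratio 2:2 ⇒ n(CO2) = 27.377 mol.
Reaction (3): CO2→Na2CO3 ratio 1:1 ⇒ n(Na2CO3) = 27.377 mol.
Mass of Na2CO3 = 27.377 × 105.99 = 2901.7 g.

2902 g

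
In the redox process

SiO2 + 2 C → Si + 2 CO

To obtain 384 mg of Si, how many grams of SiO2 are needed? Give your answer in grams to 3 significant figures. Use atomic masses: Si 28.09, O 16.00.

M(Si) = 28.09 g/mol.
M(SiO2) = 28.09 + 2(16.00) = 60.09 g/mol.
Convert: 384 mg = 0.3840 g.
n(Si) = 0.3840 g / 28.09 g/mol = 0.01367 mol.
From the equation the Si:SiO2 mole ratio is 1:1, so n(SiO2) = 0.01367 × 1/1 = 0.01367 mol.
Mass of SiO2 = 0.01367 mol × 60.09 g/mol = 0.8215 g.

0.821 g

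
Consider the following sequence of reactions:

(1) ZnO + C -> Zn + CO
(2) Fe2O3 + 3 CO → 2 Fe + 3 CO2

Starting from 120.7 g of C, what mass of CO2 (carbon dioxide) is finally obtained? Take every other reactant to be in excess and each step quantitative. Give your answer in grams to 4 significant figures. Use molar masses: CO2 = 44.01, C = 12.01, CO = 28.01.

n(C) = 120.70 / 12.01 = 10.050 mol.
Step 1 gives a 1:1 ratio of C to CO, so n(CO) = 10.050 mol.
In step 2 the CO:CO2 ratio is 3:3, so n(CO2) = 10.050 mol.
Mass of CO2 = 10.050 × 44.01 = 442.30 g.

442.3 g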